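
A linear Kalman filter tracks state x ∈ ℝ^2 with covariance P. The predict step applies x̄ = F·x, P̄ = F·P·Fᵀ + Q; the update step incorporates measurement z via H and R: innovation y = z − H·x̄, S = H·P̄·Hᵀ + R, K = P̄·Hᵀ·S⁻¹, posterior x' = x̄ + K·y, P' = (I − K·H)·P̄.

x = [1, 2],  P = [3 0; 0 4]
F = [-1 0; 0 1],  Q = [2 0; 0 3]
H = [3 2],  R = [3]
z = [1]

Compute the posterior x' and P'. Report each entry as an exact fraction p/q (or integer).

x' = [-1, 2]
P' = [155/76 -105/38; -105/38 84/19]

x̄ = F·x = [-1, 2]
P̄ = F·P·Fᵀ + Q = [5 0; 0 7]
y = z − H·x̄ = [0]
S = H·P̄·Hᵀ + R = [76]
K = P̄·Hᵀ·S⁻¹ = [15/76; 7/38]
x' = x̄ + K·y = [-1, 2]
P' = (I − K·H)·P̄ = [155/76 -105/38; -105/38 84/19]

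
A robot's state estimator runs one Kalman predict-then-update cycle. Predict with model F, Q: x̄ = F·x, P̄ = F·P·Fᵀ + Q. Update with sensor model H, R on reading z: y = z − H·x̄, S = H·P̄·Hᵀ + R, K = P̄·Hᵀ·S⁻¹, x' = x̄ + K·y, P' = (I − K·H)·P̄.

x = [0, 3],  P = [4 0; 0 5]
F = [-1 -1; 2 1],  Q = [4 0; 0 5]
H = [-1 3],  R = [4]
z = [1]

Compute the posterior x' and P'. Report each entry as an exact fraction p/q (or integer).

x' = [-415/329, -2/47]
P' = [1573/329 65/47; 65/47 39/47]

x̄ = F·x = [-3, 3]
P̄ = F·P·Fᵀ + Q = [13 -13; -13 26]
y = z − H·x̄ = [-11]
S = H·P̄·Hᵀ + R = [329]
K = P̄·Hᵀ·S⁻¹ = [-52/329; 13/47]
x' = x̄ + K·y = [-415/329, -2/47]
P' = (I − K·H)·P̄ = [1573/329 65/47; 65/47 39/47]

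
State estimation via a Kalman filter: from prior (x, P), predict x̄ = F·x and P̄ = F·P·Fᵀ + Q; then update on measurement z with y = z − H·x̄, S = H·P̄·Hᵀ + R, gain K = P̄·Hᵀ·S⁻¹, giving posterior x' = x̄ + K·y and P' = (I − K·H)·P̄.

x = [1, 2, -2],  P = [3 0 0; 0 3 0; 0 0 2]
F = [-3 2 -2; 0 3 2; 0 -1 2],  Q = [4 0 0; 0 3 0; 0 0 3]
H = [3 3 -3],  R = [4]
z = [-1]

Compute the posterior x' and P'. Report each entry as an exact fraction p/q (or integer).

x' = [-2095/1381, -3118/1381, -4806/1381]
P' = [19806/1381 -19265/1381 241/1381; -19265/1381 30869/1381 11408/1381; 241/1381 11408/1381 11765/1381]

x̄ = F·x = [5, 2, -6]
P̄ = F·P·Fᵀ + Q = [51 10 -14; 10 38 -1; -14 -1 14]
y = z − H·x̄ = [-40]
S = H·P̄·Hᵀ + R = [1381]
K = P̄·Hᵀ·S⁻¹ = [225/1381; 147/1381; -87/1381]
x' = x̄ + K·y = [-2095/1381, -3118/1381, -4806/1381]
P' = (I − K·H)·P̄ = [19806/1381 -19265/1381 241/1381; -19265/1381 30869/1381 11408/1381; 241/1381 11408/1381 11765/1381]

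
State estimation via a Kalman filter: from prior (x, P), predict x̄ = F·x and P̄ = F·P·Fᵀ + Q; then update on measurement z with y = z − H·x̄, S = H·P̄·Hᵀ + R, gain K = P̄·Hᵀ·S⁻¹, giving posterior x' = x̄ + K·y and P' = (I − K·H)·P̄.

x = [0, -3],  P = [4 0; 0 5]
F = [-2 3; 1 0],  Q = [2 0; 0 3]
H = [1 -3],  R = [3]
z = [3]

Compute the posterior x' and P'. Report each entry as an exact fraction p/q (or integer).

x̄ = F·x = [-9, 0]
P̄ = F·P·Fᵀ + Q = [63 -8; -8 7]
y = z − H·x̄ = [12]
S = H·P̄·Hᵀ + R = [177]
K = P̄·Hᵀ·S⁻¹ = [29/59; -29/177]
x' = x̄ + K·y = [-183/59, -116/59]
P' = (I − K·H)·P̄ = [1194/59 369/59; 369/59 398/177]

x' = [-183/59, -116/59]
P' = [1194/59 369/59; 369/59 398/177]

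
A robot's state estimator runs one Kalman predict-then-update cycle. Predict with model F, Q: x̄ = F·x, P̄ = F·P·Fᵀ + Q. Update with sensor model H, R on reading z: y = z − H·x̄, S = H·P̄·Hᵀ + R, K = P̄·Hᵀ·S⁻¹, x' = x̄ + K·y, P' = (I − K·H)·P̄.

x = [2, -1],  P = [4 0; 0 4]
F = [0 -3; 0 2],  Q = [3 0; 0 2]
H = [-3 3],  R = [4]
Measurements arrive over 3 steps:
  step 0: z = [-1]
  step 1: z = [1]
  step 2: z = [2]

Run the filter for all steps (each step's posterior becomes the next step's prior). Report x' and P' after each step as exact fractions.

step 0: x' = [201/949, -134/949], P' = [1290/949 1038/949; 1038/949 1206/949]
step 1: x' = [-61203/317851, 40802/317851], P' = [431670/317851 347922/317851; 347922/317851 403754/317851]
step 2: x' = [-42548802/106419349, 28365868/106419349], P' = [144526890/106419349 116487438/106419349; 116487438/106419349 135180406/106419349]

step 0: x̄ = F·x = [3, -2]
step 0: P̄ = F·P·Fᵀ + Q = [39 -24; -24 18]
step 0: y = z − H·x̄ = [14]
step 0: S = H·P̄·Hᵀ + R = [949]
step 0: K = P̄·Hᵀ·S⁻¹ = [-189/949; 126/949]
step 0: x' = x̄ + K·y = [201/949, -134/949]
step 0: P' = (I − K·H)·P̄ = [1290/949 1038/949; 1038/949 1206/949]
step 1: x̄ = F·x = [402/949, -268/949]
step 1: P̄ = F·P·Fᵀ + Q = [13701/949 -7236/949; -7236/949 6722/949]
step 1: y = z − H·x̄ = [2959/949]
step 1: S = H·P̄·Hᵀ + R = [317851/949]
step 1: K = P̄·Hᵀ·S⁻¹ = [-62811/317851; 41874/317851]
step 1: x' = x̄ + K·y = [-61203/317851, 40802/317851]
step 1: P' = (I − K·H)·P̄ = [431670/317851 347922/317851; 347922/317851 403754/317851]
step 2: x̄ = F·x = [-122406/317851, 81604/317851]
step 2: P̄ = F·P·Fᵀ + Q = [4587339/317851 -2422524/317851; -2422524/317851 2250718/317851]
step 2: y = z − H·x̄ = [23672/317851]
step 2: S = H·P̄·Hᵀ + R = [106419349/317851]
step 2: K = P̄·Hᵀ·S⁻¹ = [-21029589/106419349; 14019726/106419349]
step 2: x' = x̄ + K·y = [-42548802/106419349, 28365868/106419349]
step 2: P' = (I − K·H)·P̄ = [144526890/106419349 116487438/106419349; 116487438/106419349 135180406/106419349]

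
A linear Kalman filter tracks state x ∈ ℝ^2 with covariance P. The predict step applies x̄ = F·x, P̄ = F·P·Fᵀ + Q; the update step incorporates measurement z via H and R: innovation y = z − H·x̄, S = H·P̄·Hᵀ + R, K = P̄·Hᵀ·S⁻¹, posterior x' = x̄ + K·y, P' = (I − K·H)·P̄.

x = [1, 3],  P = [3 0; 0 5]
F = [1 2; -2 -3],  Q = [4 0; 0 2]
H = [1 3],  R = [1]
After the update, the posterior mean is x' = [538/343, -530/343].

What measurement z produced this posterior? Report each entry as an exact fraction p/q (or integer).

x̄ = F·x = [7, -11]
P̄ = F·P·Fᵀ + Q = [27 -36; -36 59]
S = H·P̄·Hᵀ + R = [343]
K = P̄·Hᵀ·S⁻¹ = [-81/343; 141/343]
x' − x̄ = [-1863/343, 3243/343] = K·y
y = (KᵀK)⁻¹·Kᵀ·(x' − x̄) = [23]
z = y + H·x̄ = [23] + [-26] = [-3]

z = [-3]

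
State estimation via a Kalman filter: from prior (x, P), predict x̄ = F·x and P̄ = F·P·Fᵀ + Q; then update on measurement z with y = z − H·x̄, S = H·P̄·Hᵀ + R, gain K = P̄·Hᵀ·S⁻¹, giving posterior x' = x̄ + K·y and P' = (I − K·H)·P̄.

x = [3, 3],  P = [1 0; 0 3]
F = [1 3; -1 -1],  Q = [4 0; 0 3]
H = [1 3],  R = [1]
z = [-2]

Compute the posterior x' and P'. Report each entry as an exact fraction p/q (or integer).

x' = [110/9, -43/9]
P' = [287/9 -191/18; -191/18 131/36]

x̄ = F·x = [12, -6]
P̄ = F·P·Fᵀ + Q = [32 -10; -10 7]
y = z − H·x̄ = [4]
S = H·P̄·Hᵀ + R = [36]
K = P̄·Hᵀ·S⁻¹ = [1/18; 11/36]
x' = x̄ + K·y = [110/9, -43/9]
P' = (I − K·H)·P̄ = [287/9 -191/18; -191/18 131/36]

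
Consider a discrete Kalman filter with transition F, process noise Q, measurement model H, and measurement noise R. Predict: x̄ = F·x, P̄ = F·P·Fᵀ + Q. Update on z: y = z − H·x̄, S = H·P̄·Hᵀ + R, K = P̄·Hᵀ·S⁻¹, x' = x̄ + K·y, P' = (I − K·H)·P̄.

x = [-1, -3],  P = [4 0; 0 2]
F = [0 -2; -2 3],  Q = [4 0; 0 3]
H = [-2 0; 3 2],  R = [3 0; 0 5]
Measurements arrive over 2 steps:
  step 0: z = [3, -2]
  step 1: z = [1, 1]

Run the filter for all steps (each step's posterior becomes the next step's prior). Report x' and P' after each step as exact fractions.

step 0: x' = [-630/599, 331/599], P' = [420/599 -620/599; -620/599 4885/1797]
step 1: x' = [-3830074/7112507, 10242207/7112507], P' = [5074728/7112507 -7561962/7112507; -7561962/7112507 19456488/7112507]

step 0: x̄ = F·x = [6, -7]
step 0: P̄ = F·P·Fᵀ + Q = [12 -12; -12 37]
step 0: y = z − H·x̄ = [15, -6]
step 0: S = H·P̄·Hᵀ + R = [51 -24; -24 117]
step 0: K = P̄·Hᵀ·S⁻¹ = [-280/599 4/599; 1240/1797 838/1797]
step 0: x' = x̄ + K·y = [-630/599, 331/599]
step 0: P' = (I − K·H)·P̄ = [420/599 -620/599; -620/599 4885/1797]
step 1: x̄ = F·x = [-662/599, 2253/599]
step 1: P̄ = F·P·Fᵀ + Q = [26728/1797 -12250/599; -12250/599 25572/599]
step 1: y = z − H·x̄ = [-725/599, -1921/599]
step 1: S = H·P̄·Hᵀ + R = [112303/1797 -4456/599; -4456/599 38467/599]
step 1: K = P̄·Hᵀ·S⁻¹ = [-3383152/7112507 20052/7112507; 5041308/7112507 3245418/7112507]
step 1: x' = x̄ + K·y = [-3830074/7112507, 10242207/7112507]
step 1: P' = (I − K·H)·P̄ = [5074728/7112507 -7561962/7112507; -7561962/7112507 19456488/7112507]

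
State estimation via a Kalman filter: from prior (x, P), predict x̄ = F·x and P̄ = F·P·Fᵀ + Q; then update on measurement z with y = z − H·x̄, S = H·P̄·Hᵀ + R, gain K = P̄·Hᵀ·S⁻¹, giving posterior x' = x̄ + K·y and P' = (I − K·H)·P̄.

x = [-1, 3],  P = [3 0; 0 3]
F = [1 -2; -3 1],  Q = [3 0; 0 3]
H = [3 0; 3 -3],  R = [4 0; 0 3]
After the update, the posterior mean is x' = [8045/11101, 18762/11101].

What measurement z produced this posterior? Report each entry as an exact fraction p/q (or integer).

x̄ = F·x = [-7, 6]
P̄ = F·P·Fᵀ + Q = [18 -15; -15 33]
S = H·P̄·Hᵀ + R = [166 297; 297 732]
K = P̄·Hᵀ·S⁻¹ = [3375/11101 132/11101; 3276/11101 -3513/11101]
x' − x̄ = [85752/11101, -47844/11101] = K·y
y = (KᵀK)⁻¹·Kᵀ·(x' − x̄) = [24, 36]
z = y + H·x̄ = [24, 36] + [-21, -39] = [3, -3]

z = [3, -3]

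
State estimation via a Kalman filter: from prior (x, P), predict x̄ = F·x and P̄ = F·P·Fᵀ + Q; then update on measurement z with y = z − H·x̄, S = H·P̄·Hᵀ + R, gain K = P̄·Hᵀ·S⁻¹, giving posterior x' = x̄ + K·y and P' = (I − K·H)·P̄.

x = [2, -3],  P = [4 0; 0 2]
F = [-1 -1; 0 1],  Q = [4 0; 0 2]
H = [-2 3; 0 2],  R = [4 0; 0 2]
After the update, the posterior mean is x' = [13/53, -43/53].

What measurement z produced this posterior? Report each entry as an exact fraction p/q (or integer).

z = [-3, -1]

x̄ = F·x = [1, -3]
P̄ = F·P·Fᵀ + Q = [10 -2; -2 4]
S = H·P̄·Hᵀ + R = [104 32; 32 18]
K = P̄·Hᵀ·S⁻¹ = [-85/212 26/53; 2/53 20/53]
x' − x̄ = [-40/53, 116/53] = K·y
y = (KᵀK)⁻¹·Kᵀ·(x' − x̄) = [8, 5]
z = y + H·x̄ = [8, 5] + [-11, -6] = [-3, -1]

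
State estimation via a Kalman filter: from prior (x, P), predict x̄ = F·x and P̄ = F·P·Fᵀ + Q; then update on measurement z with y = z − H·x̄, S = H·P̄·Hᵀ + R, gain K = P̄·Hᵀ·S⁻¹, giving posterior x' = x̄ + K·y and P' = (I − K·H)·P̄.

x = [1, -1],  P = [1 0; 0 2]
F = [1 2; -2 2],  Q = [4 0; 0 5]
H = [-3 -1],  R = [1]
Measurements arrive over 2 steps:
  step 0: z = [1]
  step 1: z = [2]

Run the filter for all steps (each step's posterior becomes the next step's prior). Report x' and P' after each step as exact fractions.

step 0: x' = [11/19, -158/57], P' = [22/19 -61/19; -61/19 1682/171]
step 1: x' = [-15901/26561, -25027/106244], P' = [21698/26561 -59176/26561; -59176/26561 745169/106244]

step 0: x̄ = F·x = [-1, -4]
step 0: P̄ = F·P·Fᵀ + Q = [13 6; 6 17]
step 0: y = z − H·x̄ = [-6]
step 0: S = H·P̄·Hᵀ + R = [171]
step 0: K = P̄·Hᵀ·S⁻¹ = [-5/19; -35/171]
step 0: x' = x̄ + K·y = [11/19, -158/57]
step 0: P' = (I − K·H)·P̄ = [22/19 -61/19; -61/19 1682/171]
step 1: x̄ = F·x = [-283/57, -382/57]
step 1: P̄ = F·P·Fᵀ + Q = [5414/171 7430/171; 7430/171 12767/171]
step 1: y = z − H·x̄ = [-1117/57]
step 1: S = H·P̄·Hᵀ + R = [106244/171]
step 1: K = P̄·Hᵀ·S⁻¹ = [-5918/26561; -35057/106244]
step 1: x' = x̄ + K·y = [-15901/26561, -25027/106244]
step 1: P' = (I − K·H)·P̄ = [21698/26561 -59176/26561; -59176/26561 745169/106244]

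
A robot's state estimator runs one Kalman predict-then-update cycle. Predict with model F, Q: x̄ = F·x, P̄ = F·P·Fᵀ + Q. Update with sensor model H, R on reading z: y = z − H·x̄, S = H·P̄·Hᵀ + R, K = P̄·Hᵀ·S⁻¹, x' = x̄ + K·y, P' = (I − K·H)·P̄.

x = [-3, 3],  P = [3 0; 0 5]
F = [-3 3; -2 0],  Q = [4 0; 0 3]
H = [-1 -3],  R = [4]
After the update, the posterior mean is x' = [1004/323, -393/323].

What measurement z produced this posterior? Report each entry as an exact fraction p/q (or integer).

x̄ = F·x = [18, 6]
P̄ = F·P·Fᵀ + Q = [76 18; 18 15]
S = H·P̄·Hᵀ + R = [323]
K = P̄·Hᵀ·S⁻¹ = [-130/323; -63/323]
x' − x̄ = [-4810/323, -2331/323] = K·y
y = (KᵀK)⁻¹·Kᵀ·(x' − x̄) = [37]
z = y + H·x̄ = [37] + [-36] = [1]

z = [1]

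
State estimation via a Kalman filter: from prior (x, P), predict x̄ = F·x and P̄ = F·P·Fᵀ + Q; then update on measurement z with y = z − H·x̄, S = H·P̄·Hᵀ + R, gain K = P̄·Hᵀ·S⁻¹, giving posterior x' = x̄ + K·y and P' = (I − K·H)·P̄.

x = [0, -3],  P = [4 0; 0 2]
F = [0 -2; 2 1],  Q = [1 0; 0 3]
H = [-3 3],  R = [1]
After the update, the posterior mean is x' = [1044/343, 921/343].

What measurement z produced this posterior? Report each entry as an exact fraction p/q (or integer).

z = [-1]

x̄ = F·x = [6, -3]
P̄ = F·P·Fᵀ + Q = [9 -4; -4 21]
S = H·P̄·Hᵀ + R = [343]
K = P̄·Hᵀ·S⁻¹ = [-39/343; 75/343]
x' − x̄ = [-1014/343, 1950/343] = K·y
y = (KᵀK)⁻¹·Kᵀ·(x' − x̄) = [26]
z = y + H·x̄ = [26] + [-27] = [-1]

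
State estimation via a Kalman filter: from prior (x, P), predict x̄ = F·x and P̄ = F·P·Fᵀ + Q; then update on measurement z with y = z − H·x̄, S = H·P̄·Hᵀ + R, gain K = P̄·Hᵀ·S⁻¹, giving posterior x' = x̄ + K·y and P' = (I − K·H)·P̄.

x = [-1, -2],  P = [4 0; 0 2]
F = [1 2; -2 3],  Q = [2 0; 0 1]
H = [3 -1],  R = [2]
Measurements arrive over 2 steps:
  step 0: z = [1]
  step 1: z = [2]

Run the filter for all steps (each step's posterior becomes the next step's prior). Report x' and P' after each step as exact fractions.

step 0: x̄ = F·x = [-5, -4]
step 0: P̄ = F·P·Fᵀ + Q = [14 4; 4 35]
step 0: y = z − H·x̄ = [12]
step 0: S = H·P̄·Hᵀ + R = [139]
step 0: K = P̄·Hᵀ·S⁻¹ = [38/139; -23/139]
step 0: x' = x̄ + K·y = [-239/139, -832/139]
step 0: P' = (I − K·H)·P̄ = [502/139 1430/139; 1430/139 4336/139]
step 1: x̄ = F·x = [-1903/139, -2018/139]
step 1: P̄ = F·P·Fᵀ + Q = [23844/139 23582/139; 23582/139 24011/139]
step 1: y = z − H·x̄ = [3969/139]
step 1: S = H·P̄·Hᵀ + R = [97393/139]
step 1: K = P̄·Hᵀ·S⁻¹ = [47950/97393; 46735/97393]
step 1: x' = x̄ + K·y = [35789/97393, -79481/97393]
step 1: P' = (I − K·H)·P̄ = [165728/97393 401284/97393; 401284/97393 1110382/97393]

step 0: x' = [-239/139, -832/139], P' = [502/139 1430/139; 1430/139 4336/139]
step 1: x' = [35789/97393, -79481/97393], P' = [165728/97393 401284/97393; 401284/97393 1110382/97393]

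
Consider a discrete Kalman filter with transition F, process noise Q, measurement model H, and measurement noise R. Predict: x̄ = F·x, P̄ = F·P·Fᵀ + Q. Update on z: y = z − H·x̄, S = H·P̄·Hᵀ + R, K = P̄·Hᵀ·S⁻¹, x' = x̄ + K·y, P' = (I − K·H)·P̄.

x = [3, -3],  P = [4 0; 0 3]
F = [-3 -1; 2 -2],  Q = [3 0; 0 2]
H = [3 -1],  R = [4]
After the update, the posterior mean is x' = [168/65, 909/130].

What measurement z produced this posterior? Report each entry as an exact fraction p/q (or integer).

z = [1]

x̄ = F·x = [-6, 12]
P̄ = F·P·Fᵀ + Q = [42 -18; -18 30]
S = H·P̄·Hᵀ + R = [520]
K = P̄·Hᵀ·S⁻¹ = [18/65; -21/130]
x' − x̄ = [558/65, -651/130] = K·y
y = (KᵀK)⁻¹·Kᵀ·(x' − x̄) = [31]
z = y + H·x̄ = [31] + [-30] = [1]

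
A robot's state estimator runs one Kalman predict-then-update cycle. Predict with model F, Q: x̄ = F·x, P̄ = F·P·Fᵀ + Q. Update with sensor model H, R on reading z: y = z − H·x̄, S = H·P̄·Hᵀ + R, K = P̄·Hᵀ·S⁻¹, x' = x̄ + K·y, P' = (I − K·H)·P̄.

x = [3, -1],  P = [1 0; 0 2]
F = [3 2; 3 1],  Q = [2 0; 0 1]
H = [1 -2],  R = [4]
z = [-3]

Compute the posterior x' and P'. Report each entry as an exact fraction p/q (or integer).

x' = [91/19, 86/19]
P' = [312/19 170/19; 170/19 107/19]

x̄ = F·x = [7, 8]
P̄ = F·P·Fᵀ + Q = [19 13; 13 12]
y = z − H·x̄ = [6]
S = H·P̄·Hᵀ + R = [19]
K = P̄·Hᵀ·S⁻¹ = [-7/19; -11/19]
x' = x̄ + K·y = [91/19, 86/19]
P' = (I − K·H)·P̄ = [312/19 170/19; 170/19 107/19]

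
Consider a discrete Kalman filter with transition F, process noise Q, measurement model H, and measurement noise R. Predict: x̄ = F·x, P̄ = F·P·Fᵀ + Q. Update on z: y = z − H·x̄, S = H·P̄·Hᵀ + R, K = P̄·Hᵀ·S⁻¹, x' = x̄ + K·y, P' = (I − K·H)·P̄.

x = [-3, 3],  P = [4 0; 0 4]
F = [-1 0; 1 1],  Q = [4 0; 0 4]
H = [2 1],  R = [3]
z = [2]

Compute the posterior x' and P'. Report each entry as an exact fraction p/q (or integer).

x̄ = F·x = [3, 0]
P̄ = F·P·Fᵀ + Q = [8 -4; -4 12]
y = z − H·x̄ = [-4]
S = H·P̄·Hᵀ + R = [31]
K = P̄·Hᵀ·S⁻¹ = [12/31; 4/31]
x' = x̄ + K·y = [45/31, -16/31]
P' = (I − K·H)·P̄ = [104/31 -172/31; -172/31 356/31]

x' = [45/31, -16/31]
P' = [104/31 -172/31; -172/31 356/31]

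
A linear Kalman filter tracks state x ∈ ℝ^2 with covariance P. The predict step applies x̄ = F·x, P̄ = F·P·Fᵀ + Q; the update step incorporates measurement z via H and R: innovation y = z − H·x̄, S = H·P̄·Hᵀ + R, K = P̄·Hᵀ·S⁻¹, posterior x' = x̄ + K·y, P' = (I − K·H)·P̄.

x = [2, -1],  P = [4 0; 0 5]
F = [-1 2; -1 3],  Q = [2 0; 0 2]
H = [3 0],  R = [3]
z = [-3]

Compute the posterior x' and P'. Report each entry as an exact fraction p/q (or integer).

x' = [-82/79, -89/79]
P' = [26/79 34/79; 34/79 561/79]

x̄ = F·x = [-4, -5]
P̄ = F·P·Fᵀ + Q = [26 34; 34 51]
y = z − H·x̄ = [9]
S = H·P̄·Hᵀ + R = [237]
K = P̄·Hᵀ·S⁻¹ = [26/79; 34/79]
x' = x̄ + K·y = [-82/79, -89/79]
P' = (I − K·H)·P̄ = [26/79 34/79; 34/79 561/79]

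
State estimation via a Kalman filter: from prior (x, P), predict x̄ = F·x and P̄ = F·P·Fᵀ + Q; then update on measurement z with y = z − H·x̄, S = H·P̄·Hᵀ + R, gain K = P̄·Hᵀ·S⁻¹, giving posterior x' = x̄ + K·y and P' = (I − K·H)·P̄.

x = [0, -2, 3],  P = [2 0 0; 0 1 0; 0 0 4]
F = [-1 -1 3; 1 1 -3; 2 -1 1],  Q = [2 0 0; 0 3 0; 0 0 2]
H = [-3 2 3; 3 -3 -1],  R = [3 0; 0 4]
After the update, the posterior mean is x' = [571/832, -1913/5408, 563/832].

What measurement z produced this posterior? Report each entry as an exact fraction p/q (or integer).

z = [-1, 2]

x̄ = F·x = [11, -11, 5]
P̄ = F·P·Fᵀ + Q = [41 -39 9; -39 42 -9; 9 -9 15]
S = H·P̄·Hᵀ + R = [873 -1044; -1044 1360]
K = P̄·Hᵀ·S⁻¹ = [29/624 171/832; -319/4056 -1257/5408; 87/208 291/832]
x' − x̄ = [-8581/832, 57575/5408, -3597/832] = K·y
y = (KᵀK)⁻¹·Kᵀ·(x' − x̄) = [39, -59]
z = y + H·x̄ = [39, -59] + [-40, 61] = [-1, 2]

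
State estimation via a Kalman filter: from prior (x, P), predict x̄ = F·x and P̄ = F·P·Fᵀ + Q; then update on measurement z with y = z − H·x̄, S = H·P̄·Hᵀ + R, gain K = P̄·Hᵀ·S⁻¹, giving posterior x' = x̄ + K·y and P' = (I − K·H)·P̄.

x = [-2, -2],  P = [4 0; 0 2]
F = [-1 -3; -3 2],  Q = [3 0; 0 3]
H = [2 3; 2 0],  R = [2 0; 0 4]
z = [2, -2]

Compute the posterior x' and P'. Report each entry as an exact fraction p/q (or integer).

x̄ = F·x = [8, 2]
P̄ = F·P·Fᵀ + Q = [25 0; 0 47]
y = z − H·x̄ = [-20, -18]
S = H·P̄·Hᵀ + R = [525 100; 100 104]
K = P̄·Hᵀ·S⁻¹ = [1/223 425/892; 1833/5575 -141/446]
x' = x̄ + K·y = [-297/446, 1243/1115]
P' = (I − K·H)·P̄ = [425/446 -141/223; -141/223 3572/5575]

x' = [-297/446, 1243/1115]
P' = [425/446 -141/223; -141/223 3572/5575]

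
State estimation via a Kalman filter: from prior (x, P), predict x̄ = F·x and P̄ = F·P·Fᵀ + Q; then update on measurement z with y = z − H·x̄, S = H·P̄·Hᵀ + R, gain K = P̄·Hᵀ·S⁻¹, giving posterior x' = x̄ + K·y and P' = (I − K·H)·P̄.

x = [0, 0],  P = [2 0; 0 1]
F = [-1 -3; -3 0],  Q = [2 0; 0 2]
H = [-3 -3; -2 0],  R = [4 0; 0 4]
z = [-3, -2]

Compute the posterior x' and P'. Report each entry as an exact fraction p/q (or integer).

x̄ = F·x = [0, 0]
P̄ = F·P·Fᵀ + Q = [13 6; 6 20]
y = z − H·x̄ = [-3, -2]
S = H·P̄·Hᵀ + R = [409 114; 114 56]
K = P̄·Hᵀ·S⁻¹ = [-57/2477 -1034/2477; -750/2477 996/2477]
x' = x̄ + K·y = [2239/2477, 258/2477]
P' = (I − K·H)·P̄ = [2068/2477 -1992/2477; -1992/2477 2992/2477]

x' = [2239/2477, 258/2477]
P' = [2068/2477 -1992/2477; -1992/2477 2992/2477]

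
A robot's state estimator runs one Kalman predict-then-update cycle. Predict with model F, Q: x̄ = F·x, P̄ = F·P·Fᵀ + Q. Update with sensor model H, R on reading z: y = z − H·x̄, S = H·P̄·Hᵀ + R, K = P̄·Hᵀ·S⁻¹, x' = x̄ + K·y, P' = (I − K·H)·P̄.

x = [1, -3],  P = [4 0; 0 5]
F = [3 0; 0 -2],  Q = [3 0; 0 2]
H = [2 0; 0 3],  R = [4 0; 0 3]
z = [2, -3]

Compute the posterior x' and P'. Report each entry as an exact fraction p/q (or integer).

x̄ = F·x = [3, 6]
P̄ = F·P·Fᵀ + Q = [39 0; 0 22]
y = z − H·x̄ = [-4, -21]
S = H·P̄·Hᵀ + R = [160 0; 0 201]
K = P̄·Hᵀ·S⁻¹ = [39/80 0; 0 22/67]
x' = x̄ + K·y = [21/20, -60/67]
P' = (I − K·H)·P̄ = [39/40 0; 0 22/67]

x' = [21/20, -60/67]
P' = [39/40 0; 0 22/67]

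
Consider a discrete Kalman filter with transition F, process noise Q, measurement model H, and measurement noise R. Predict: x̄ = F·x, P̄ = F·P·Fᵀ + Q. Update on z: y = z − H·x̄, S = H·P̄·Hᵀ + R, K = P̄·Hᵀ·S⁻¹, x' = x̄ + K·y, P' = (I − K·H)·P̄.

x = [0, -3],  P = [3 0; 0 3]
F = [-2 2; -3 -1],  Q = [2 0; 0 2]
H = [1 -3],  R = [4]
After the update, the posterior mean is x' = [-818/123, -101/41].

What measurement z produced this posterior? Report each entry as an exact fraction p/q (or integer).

x̄ = F·x = [-6, 3]
P̄ = F·P·Fᵀ + Q = [26 12; 12 32]
S = H·P̄·Hᵀ + R = [246]
K = P̄·Hᵀ·S⁻¹ = [-5/123; -14/41]
x' − x̄ = [-80/123, -224/41] = K·y
y = (KᵀK)⁻¹·Kᵀ·(x' − x̄) = [16]
z = y + H·x̄ = [16] + [-15] = [1]

z = [1]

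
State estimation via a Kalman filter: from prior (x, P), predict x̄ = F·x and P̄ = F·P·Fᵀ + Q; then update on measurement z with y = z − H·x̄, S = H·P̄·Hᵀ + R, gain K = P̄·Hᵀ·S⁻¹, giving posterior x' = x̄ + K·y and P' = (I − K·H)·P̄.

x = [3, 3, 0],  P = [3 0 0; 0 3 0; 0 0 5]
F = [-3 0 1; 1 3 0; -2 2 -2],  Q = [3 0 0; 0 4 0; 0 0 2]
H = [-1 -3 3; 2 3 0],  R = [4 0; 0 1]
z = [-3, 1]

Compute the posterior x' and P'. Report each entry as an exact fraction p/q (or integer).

x' = [-1258157/130178, 883551/130178, 163145/65089]
P' = [3462773/130178 -2301453/130178 -565997/65089; -2301453/130178 1544009/130178 383331/65089; -565997/65089 383331/65089 220728/65089]

x̄ = F·x = [-9, 12, 0]
P̄ = F·P·Fᵀ + Q = [35 -9 8; -9 34 12; 8 12 46]
y = z − H·x̄ = [24, -17]
S = H·P̄·Hᵀ + R = [441 -139; -139 339]
K = P̄·Hᵀ·S⁻¹ = [11401/130178 21187/130178; -7647/130178 29121/130178; 19547/65089 17999/65089]
x' = x̄ + K·y = [-1258157/130178, 883551/130178, 163145/65089]
P' = (I − K·H)·P̄ = [3462773/130178 -2301453/130178 -565997/65089; -2301453/130178 1544009/130178 383331/65089; -565997/65089 383331/65089 220728/65089]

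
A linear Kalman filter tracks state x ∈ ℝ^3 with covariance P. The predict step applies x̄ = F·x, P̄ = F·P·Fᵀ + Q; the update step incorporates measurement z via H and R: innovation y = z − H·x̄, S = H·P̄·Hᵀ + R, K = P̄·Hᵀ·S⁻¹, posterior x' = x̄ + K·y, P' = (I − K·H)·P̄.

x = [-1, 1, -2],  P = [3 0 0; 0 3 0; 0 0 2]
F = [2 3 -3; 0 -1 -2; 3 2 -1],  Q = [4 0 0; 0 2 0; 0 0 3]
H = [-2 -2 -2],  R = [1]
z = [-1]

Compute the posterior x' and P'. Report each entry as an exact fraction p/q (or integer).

x' = [1267/817, 1863/817, -2711/817]
P' = [4893/817 -3485/817 -1302/817; -3485/817 9837/817 -6338/817; -1302/817 -6338/817 7724/817]

x̄ = F·x = [7, 3, 1]
P̄ = F·P·Fᵀ + Q = [61 3 42; 3 13 -2; 42 -2 44]
y = z − H·x̄ = [21]
S = H·P̄·Hᵀ + R = [817]
K = P̄·Hᵀ·S⁻¹ = [-212/817; -28/817; -168/817]
x' = x̄ + K·y = [1267/817, 1863/817, -2711/817]
P' = (I − K·H)·P̄ = [4893/817 -3485/817 -1302/817; -3485/817 9837/817 -6338/817; -1302/817 -6338/817 7724/817]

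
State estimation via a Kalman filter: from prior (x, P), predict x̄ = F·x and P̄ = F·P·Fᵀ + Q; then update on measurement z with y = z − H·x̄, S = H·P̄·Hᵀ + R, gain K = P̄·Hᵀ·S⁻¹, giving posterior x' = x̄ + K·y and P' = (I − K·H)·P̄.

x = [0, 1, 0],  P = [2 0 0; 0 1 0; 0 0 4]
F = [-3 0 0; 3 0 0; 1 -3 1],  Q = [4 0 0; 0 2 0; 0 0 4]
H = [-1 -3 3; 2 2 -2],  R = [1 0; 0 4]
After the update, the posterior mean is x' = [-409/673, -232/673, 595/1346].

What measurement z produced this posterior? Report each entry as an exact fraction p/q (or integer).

x̄ = F·x = [0, 0, -3]
P̄ = F·P·Fᵀ + Q = [22 -18 -6; -18 20 6; -6 6 19]
S = H·P̄·Hᵀ + R = [194 -110; -110 104]
K = P̄·Hᵀ·S⁻¹ = [914/2019 1355/2019; -844/2019 -1048/2019; 125/2019 -1211/4038]
x' − x̄ = [-409/673, -232/673, 4633/1346] = K·y
y = (KᵀK)⁻¹·Kᵀ·(x' − x̄) = [12, -9]
z = y + H·x̄ = [12, -9] + [-9, 6] = [3, -3]

z = [3, -3]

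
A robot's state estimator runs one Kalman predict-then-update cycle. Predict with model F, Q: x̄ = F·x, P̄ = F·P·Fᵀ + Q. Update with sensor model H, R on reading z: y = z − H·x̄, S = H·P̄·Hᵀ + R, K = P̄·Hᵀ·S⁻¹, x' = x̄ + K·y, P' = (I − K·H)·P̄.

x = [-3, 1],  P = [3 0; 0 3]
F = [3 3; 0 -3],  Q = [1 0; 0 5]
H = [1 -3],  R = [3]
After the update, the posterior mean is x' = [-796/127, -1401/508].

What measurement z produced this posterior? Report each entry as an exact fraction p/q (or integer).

z = [2]

x̄ = F·x = [-6, -3]
P̄ = F·P·Fᵀ + Q = [55 -27; -27 32]
S = H·P̄·Hᵀ + R = [508]
K = P̄·Hᵀ·S⁻¹ = [34/127; -123/508]
x' − x̄ = [-34/127, 123/508] = K·y
y = (KᵀK)⁻¹·Kᵀ·(x' − x̄) = [-1]
z = y + H·x̄ = [-1] + [3] = [2]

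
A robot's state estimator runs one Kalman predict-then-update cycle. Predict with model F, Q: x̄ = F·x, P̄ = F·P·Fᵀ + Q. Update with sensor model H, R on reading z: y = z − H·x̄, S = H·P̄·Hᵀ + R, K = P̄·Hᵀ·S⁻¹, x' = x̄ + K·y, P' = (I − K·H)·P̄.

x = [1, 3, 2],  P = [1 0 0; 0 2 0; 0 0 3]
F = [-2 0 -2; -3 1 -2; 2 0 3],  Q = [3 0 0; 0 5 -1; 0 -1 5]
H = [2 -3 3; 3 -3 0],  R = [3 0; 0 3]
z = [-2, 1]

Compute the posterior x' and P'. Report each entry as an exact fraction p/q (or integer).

x' = [6353/16207, 3475/16207, -10394/16207]
P' = [57270/16207 53283/16207 12192/16207; 53283/16207 54490/16207 16016/16207; 12192/16207 16016/16207 12245/16207]

x̄ = F·x = [-6, -4, 8]
P̄ = F·P·Fᵀ + Q = [19 18 -22; 18 28 -25; -22 -25 36]
y = z − H·x̄ = [-26, 7]
S = H·P̄·Hᵀ + R = [625 123; 123 102]
K = P̄·Hᵀ·S⁻¹ = [-2911/16207 3987/16207; -2952/16207 -1207/16207; 4357/16207 -3824/16207]
x' = x̄ + K·y = [6353/16207, 3475/16207, -10394/16207]
P' = (I − K·H)·P̄ = [57270/16207 53283/16207 12192/16207; 53283/16207 54490/16207 16016/16207; 12192/16207 16016/16207 12245/16207]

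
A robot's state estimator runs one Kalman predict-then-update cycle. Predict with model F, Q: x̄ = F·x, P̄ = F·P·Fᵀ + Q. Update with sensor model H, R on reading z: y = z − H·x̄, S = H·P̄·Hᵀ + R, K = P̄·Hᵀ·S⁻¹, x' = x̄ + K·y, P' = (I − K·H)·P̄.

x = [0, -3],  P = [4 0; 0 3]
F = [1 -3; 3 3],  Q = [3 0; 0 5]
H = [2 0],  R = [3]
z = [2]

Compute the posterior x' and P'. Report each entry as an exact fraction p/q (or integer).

x' = [163/139, -771/139]
P' = [102/139 -45/139; -45/139 8552/139]

x̄ = F·x = [9, -9]
P̄ = F·P·Fᵀ + Q = [34 -15; -15 68]
y = z − H·x̄ = [-16]
S = H·P̄·Hᵀ + R = [139]
K = P̄·Hᵀ·S⁻¹ = [68/139; -30/139]
x' = x̄ + K·y = [163/139, -771/139]
P' = (I − K·H)·P̄ = [102/139 -45/139; -45/139 8552/139]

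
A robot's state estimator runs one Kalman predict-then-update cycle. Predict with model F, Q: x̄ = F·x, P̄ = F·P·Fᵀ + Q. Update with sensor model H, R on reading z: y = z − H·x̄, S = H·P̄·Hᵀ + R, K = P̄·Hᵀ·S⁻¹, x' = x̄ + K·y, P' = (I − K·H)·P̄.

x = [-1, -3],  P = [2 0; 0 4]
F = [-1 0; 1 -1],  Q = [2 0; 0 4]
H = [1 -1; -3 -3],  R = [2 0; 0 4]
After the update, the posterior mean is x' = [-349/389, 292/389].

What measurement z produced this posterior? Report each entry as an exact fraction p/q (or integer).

z = [-2, 1]

x̄ = F·x = [1, 2]
P̄ = F·P·Fᵀ + Q = [4 -2; -2 10]
S = H·P̄·Hᵀ + R = [20 18; 18 94]
K = P̄·Hᵀ·S⁻¹ = [168/389 -57/389; -174/389 -66/389]
x' − x̄ = [-738/389, -486/389] = K·y
y = (KᵀK)⁻¹·Kᵀ·(x' − x̄) = [-1, 10]
z = y + H·x̄ = [-1, 10] + [-1, -9] = [-2, 1]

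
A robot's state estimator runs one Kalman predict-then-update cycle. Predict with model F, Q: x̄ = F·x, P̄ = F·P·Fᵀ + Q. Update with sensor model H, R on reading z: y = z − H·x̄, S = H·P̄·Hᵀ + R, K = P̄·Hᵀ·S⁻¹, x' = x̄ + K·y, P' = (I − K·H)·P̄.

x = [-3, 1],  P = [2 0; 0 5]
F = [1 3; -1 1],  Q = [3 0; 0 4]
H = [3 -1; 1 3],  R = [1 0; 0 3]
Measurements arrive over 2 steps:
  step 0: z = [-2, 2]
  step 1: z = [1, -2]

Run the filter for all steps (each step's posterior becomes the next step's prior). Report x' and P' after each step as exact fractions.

step 0: x̄ = F·x = [0, 4]
step 0: P̄ = F·P·Fᵀ + Q = [50 13; 13 11]
step 0: y = z − H·x̄ = [2, -10]
step 0: S = H·P̄·Hᵀ + R = [384 221; 221 230]
step 0: K = P̄·Hᵀ·S⁻¹ = [11841/39479 3899/39479; -3726/39479 11476/39479]
step 0: x' = x̄ + K·y = [-15308/39479, 35704/39479]
step 0: P' = (I − K·H)·P̄ = [4722/39479 2325/39479; 2325/39479 10701/39479]
step 1: x̄ = F·x = [91804/39479, 51012/39479]
step 1: P̄ = F·P·Fᵀ + Q = [233418/39479 22731/39479; 22731/39479 168689/39479]
step 1: y = z − H·x̄ = [-16811/3589, -323798/39479]
step 1: S = H·P̄·Hᵀ + R = [197504/3589 34185/3589; 34185/3589 2006442/39479]
step 1: K = P̄·Hᵀ·S⁻¹ = [3506771/11870393 3381467/35611179; -1127142/11870393 10019056/35611179]
step 1: x' = x̄ + K·y = [5798263/35611179, -20321086/35611179]
step 1: P' = (I − K·H)·P̄ = [1390178/11870393 663763/11870393; 663763/11870393 3118431/11870393]

step 0: x' = [-15308/39479, 35704/39479], P' = [4722/39479 2325/39479; 2325/39479 10701/39479]
step 1: x' = [5798263/35611179, -20321086/35611179], P' = [1390178/11870393 663763/11870393; 663763/11870393 3118431/11870393]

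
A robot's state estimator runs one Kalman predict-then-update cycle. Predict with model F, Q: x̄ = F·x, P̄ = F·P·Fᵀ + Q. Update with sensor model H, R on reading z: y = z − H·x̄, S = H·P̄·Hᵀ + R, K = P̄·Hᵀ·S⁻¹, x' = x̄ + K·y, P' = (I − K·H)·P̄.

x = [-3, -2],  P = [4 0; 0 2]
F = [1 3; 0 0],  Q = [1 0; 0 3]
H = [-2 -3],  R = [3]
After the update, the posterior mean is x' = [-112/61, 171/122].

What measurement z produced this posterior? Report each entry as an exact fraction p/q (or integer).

z = [-1]

x̄ = F·x = [-9, 0]
P̄ = F·P·Fᵀ + Q = [23 0; 0 3]
S = H·P̄·Hᵀ + R = [122]
K = P̄·Hᵀ·S⁻¹ = [-23/61; -9/122]
x' − x̄ = [437/61, 171/122] = K·y
y = (KᵀK)⁻¹·Kᵀ·(x' − x̄) = [-19]
z = y + H·x̄ = [-19] + [18] = [-1]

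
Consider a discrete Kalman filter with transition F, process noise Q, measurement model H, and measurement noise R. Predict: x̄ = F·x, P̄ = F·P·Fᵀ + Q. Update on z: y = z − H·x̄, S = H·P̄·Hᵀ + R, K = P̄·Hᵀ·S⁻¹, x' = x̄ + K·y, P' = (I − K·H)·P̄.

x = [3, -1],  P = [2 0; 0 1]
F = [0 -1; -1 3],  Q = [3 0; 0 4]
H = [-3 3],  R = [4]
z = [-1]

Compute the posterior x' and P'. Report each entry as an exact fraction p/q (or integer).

x̄ = F·x = [1, -6]
P̄ = F·P·Fᵀ + Q = [4 -3; -3 15]
y = z − H·x̄ = [20]
S = H·P̄·Hᵀ + R = [229]
K = P̄·Hᵀ·S⁻¹ = [-21/229; 54/229]
x' = x̄ + K·y = [-191/229, -294/229]
P' = (I − K·H)·P̄ = [475/229 447/229; 447/229 519/229]

x' = [-191/229, -294/229]
P' = [475/229 447/229; 447/229 519/229]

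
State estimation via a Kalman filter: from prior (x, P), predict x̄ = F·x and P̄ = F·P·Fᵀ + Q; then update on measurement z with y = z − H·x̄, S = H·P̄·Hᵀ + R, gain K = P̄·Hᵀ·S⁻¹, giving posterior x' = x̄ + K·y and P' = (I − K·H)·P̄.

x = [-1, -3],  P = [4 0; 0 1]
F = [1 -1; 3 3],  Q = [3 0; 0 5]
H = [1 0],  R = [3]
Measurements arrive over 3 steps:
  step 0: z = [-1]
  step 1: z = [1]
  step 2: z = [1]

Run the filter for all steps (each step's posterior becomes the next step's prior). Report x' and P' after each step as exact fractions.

step 0: x' = [-2/11, -159/11], P' = [24/11 27/11; 27/11 469/11]
step 1: x' = [943/505, -891/101], P' = [1416/505 -801/101; -801/101 13303/101]
step 2: x' = [93650/78971, 244653/78971], P' = [232368/78971 -585891/78971; -585891/78971 9201337/78971]

step 0: x̄ = F·x = [2, -12]
step 0: P̄ = F·P·Fᵀ + Q = [8 9; 9 50]
step 0: y = z − H·x̄ = [-3]
step 0: S = H·P̄·Hᵀ + R = [11]
step 0: K = P̄·Hᵀ·S⁻¹ = [8/11; 9/11]
step 0: x' = x̄ + K·y = [-2/11, -159/11]
step 0: P' = (I − K·H)·P̄ = [24/11 27/11; 27/11 469/11]
step 1: x̄ = F·x = [157/11, -483/11]
step 1: P̄ = F·P·Fᵀ + Q = [472/11 -1335/11; -1335/11 4978/11]
step 1: y = z − H·x̄ = [-146/11]
step 1: S = H·P̄·Hᵀ + R = [505/11]
step 1: K = P̄·Hᵀ·S⁻¹ = [472/505; -267/101]
step 1: x' = x̄ + K·y = [943/505, -891/101]
step 1: P' = (I − K·H)·P̄ = [1416/505 -801/101; -801/101 13303/101]
step 2: x̄ = F·x = [5398/505, -10536/505]
step 2: P̄ = F·P·Fᵀ + Q = [77456/505 -195297/505; -195297/505 541814/505]
step 2: y = z − H·x̄ = [-4893/505]
step 2: S = H·P̄·Hᵀ + R = [78971/505]
step 2: K = P̄·Hᵀ·S⁻¹ = [77456/78971; -195297/78971]
step 2: x' = x̄ + K·y = [93650/78971, 244653/78971]
step 2: P' = (I − K·H)·P̄ = [232368/78971 -585891/78971; -585891/78971 9201337/78971]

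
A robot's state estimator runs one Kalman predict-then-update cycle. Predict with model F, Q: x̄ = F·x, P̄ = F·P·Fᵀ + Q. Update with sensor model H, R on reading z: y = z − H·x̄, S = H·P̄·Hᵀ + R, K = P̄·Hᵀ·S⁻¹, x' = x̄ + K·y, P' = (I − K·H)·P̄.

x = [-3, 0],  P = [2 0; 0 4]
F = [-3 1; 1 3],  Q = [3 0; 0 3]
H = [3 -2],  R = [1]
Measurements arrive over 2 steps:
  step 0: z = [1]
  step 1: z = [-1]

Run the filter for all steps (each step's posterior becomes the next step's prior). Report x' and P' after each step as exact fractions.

step 0: x̄ = F·x = [9, -3]
step 0: P̄ = F·P·Fᵀ + Q = [25 6; 6 41]
step 0: y = z − H·x̄ = [-32]
step 0: S = H·P̄·Hᵀ + R = [318]
step 0: K = P̄·Hᵀ·S⁻¹ = [21/106; -32/159]
step 0: x' = x̄ + K·y = [141/53, 547/159]
step 0: P' = (I − K·H)·P̄ = [1327/106 990/53; 990/53 4471/159]
step 1: x̄ = F·x = [-722/159, 688/53]
step 1: P̄ = F·P·Fᵀ + Q = [10085/318 -10879/106; -10879/106 40351/106]
step 1: y = z − H·x̄ = [2045/53]
step 1: S = H·P̄·Hᵀ + R = [322313/106]
step 1: K = P̄·Hᵀ·S⁻¹ = [31843/322313; -113339/322313]
step 1: x' = x̄ + K·y = [-704777/966939, -189187/322313]
step 1: P' = (I − K·H)·P̄ = [1967893/966939 968025/322313; 968025/322313 1508707/322313]

step 0: x' = [141/53, 547/159], P' = [1327/106 990/53; 990/53 4471/159]
step 1: x' = [-704777/966939, -189187/322313], P' = [1967893/966939 968025/322313; 968025/322313 1508707/322313]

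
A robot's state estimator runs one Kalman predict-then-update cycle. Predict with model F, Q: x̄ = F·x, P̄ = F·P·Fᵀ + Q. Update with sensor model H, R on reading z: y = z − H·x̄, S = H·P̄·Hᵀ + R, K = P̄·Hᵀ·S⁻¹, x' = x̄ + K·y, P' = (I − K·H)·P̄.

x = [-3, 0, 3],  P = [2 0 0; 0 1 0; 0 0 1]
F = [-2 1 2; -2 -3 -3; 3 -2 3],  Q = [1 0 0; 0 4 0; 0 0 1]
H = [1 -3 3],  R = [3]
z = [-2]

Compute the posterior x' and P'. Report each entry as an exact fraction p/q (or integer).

x̄ = F·x = [12, -3, 0]
P̄ = F·P·Fᵀ + Q = [14 -1 -8; -1 30 -15; -8 -15 32]
y = z − H·x̄ = [-23]
S = H·P̄·Hᵀ + R = [803]
K = P̄·Hᵀ·S⁻¹ = [-7/803; -136/803; 133/803]
x' = x̄ + K·y = [9797/803, 719/803, -3059/803]
P' = (I − K·H)·P̄ = [11193/803 -1755/803 -5493/803; -1755/803 5594/803 6043/803; -5493/803 6043/803 8007/803]

x' = [9797/803, 719/803, -3059/803]
P' = [11193/803 -1755/803 -5493/803; -1755/803 5594/803 6043/803; -5493/803 6043/803 8007/803]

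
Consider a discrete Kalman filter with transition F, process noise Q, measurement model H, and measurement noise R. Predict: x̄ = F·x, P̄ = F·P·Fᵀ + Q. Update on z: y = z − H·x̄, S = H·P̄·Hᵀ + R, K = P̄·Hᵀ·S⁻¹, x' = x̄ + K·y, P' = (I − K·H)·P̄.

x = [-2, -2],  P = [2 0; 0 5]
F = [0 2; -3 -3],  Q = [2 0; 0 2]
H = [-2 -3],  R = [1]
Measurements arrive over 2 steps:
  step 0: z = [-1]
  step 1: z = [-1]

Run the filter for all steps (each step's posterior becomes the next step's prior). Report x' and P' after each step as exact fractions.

step 0: x' = [-7/157, 123/314], P' = [2396/157 -1605/157; -1605/157 2185/314]
step 1: x' = [222292/162355, -94344/162355], P' = [439946/162355 -280902/162355; -280902/162355 197009/162355]

step 0: x̄ = F·x = [-4, 12]
step 0: P̄ = F·P·Fᵀ + Q = [22 -30; -30 65]
step 0: y = z − H·x̄ = [27]
step 0: S = H·P̄·Hᵀ + R = [314]
step 0: K = P̄·Hᵀ·S⁻¹ = [23/157; -135/314]
step 0: x' = x̄ + K·y = [-7/157, 123/314]
step 0: P' = (I − K·H)·P̄ = [2396/157 -1605/157; -1605/157 2185/314]
step 1: x̄ = F·x = [123/157, -327/314]
step 1: P̄ = F·P·Fᵀ + Q = [4684/157 3075/157; 3075/157 5641/314]
step 1: y = z − H·x̄ = [-803/314]
step 1: S = H·P̄·Hᵀ + R = [162355/314]
step 1: K = P̄·Hᵀ·S⁻¹ = [-37186/162355; -29223/162355]
step 1: x' = x̄ + K·y = [222292/162355, -94344/162355]
step 1: P' = (I − K·H)·P̄ = [439946/162355 -280902/162355; -280902/162355 197009/162355]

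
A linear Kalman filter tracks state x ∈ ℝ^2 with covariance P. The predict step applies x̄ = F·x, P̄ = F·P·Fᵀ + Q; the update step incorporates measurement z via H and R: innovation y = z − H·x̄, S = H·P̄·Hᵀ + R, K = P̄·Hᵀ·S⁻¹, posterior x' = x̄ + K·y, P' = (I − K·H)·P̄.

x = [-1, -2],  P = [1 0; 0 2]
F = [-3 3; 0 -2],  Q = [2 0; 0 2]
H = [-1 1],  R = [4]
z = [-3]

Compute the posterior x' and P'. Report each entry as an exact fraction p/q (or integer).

x̄ = F·x = [-3, 4]
P̄ = F·P·Fᵀ + Q = [29 -12; -12 10]
y = z − H·x̄ = [-10]
S = H·P̄·Hᵀ + R = [67]
K = P̄·Hᵀ·S⁻¹ = [-41/67; 22/67]
x' = x̄ + K·y = [209/67, 48/67]
P' = (I − K·H)·P̄ = [262/67 98/67; 98/67 186/67]

x' = [209/67, 48/67]
P' = [262/67 98/67; 98/67 186/67]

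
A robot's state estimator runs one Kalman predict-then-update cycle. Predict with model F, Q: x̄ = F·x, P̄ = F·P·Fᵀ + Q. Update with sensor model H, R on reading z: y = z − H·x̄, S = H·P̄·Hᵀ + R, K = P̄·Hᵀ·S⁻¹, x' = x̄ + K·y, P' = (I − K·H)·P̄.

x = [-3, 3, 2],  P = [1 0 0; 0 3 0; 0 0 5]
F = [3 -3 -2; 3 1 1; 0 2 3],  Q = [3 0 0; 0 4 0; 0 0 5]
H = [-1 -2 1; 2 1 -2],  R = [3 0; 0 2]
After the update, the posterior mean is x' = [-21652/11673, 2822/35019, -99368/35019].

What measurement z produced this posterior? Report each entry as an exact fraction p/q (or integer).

x̄ = F·x = [-22, -4, 12]
P̄ = F·P·Fᵀ + Q = [59 -10 -48; -10 21 21; -48 21 62]
S = H·P̄·Hᵀ + R = [180 -321; -321 767]
K = P̄·Hᵀ·S⁻¹ = [-415/11673 977/3891; -21598/35019 -3637/11673; -11723/35019 -4664/11673]
x' − x̄ = [235154/11673, 142898/35019, -519596/35019] = K·y
y = (KᵀK)⁻¹·Kᵀ·(x' − x̄) = [-44, 74]
z = y + H·x̄ = [-44, 74] + [42, -72] = [-2, 2]

z = [-2, 2]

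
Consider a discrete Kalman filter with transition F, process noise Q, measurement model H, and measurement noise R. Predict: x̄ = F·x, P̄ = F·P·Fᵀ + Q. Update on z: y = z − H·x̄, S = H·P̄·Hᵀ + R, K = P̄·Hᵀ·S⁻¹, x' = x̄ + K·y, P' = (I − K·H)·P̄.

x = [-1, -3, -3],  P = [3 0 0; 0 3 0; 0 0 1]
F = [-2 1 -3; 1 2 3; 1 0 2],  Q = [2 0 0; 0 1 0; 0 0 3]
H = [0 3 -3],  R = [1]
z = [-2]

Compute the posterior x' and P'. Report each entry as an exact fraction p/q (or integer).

x̄ = F·x = [8, -16, -7]
P̄ = F·P·Fᵀ + Q = [26 -9 -12; -9 25 9; -12 9 10]
y = z − H·x̄ = [25]
S = H·P̄·Hᵀ + R = [154]
K = P̄·Hᵀ·S⁻¹ = [9/154; 24/77; -3/154]
x' = x̄ + K·y = [1457/154, -632/77, -1153/154]
P' = (I − K·H)·P̄ = [3923/154 -909/77 -1821/154; -909/77 773/77 765/77; -1821/154 765/77 1531/154]

x' = [1457/154, -632/77, -1153/154]
P' = [3923/154 -909/77 -1821/154; -909/77 773/77 765/77; -1821/154 765/77 1531/154]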